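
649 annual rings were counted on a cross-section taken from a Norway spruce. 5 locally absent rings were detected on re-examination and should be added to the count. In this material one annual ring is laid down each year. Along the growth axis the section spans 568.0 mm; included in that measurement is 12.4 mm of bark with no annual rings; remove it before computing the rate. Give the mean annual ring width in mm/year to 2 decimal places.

0.85 mm/year

True annual ring count = 649 + 5 = 654.
Net length = 568.0 − 12.4 = 555.6 mm.
Extension rate ≈ 555.6 / 654 = 0.85 mm/year.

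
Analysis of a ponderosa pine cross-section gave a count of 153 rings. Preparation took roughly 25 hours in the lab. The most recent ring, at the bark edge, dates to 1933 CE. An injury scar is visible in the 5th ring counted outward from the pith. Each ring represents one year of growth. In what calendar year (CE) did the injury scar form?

1785 CE

Between ring 5 and the bark edge there are 153 − 5 = 148 rings.
The ring at the bark edge is 1933 CE, so the injury scar dates to 1933 − 148 = 1785 CE.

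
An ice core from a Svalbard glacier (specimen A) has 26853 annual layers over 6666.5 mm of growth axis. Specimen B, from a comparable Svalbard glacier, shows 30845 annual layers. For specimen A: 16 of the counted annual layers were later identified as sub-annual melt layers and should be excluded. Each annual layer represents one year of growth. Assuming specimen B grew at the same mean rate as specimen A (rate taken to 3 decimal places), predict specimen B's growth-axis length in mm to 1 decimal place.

Specimen A: correcting the raw count gives 26853 − 16 = 26837 true annual layers.
A: Mean rate = 6666.5 mm / 26837 years ≈ 0.248 mm/year.
Length of B = 0.248 × 30845 = 7649.6 mm.

7649.6 mm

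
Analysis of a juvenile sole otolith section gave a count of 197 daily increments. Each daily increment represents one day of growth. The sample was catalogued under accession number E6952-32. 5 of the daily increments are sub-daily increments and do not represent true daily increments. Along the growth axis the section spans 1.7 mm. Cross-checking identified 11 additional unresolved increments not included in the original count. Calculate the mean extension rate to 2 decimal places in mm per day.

0.01 mm per day

After corrections the count is 197 − 5 + 11 = 203 daily increments.
Mean rate = 1.7 mm / 203 days ≈ 0.01 mm per day.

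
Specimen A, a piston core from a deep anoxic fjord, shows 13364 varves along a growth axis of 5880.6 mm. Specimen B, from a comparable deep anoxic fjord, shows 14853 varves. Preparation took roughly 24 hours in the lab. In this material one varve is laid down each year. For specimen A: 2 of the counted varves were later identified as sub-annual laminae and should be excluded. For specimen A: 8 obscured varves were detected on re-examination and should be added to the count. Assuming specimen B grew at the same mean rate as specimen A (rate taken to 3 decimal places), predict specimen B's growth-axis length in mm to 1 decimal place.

Specimen A: after corrections the count is 13364 − 2 + 8 = 13370 varves.
A: 5880.6 mm over 13370 years gives 5880.6 / 13370 ≈ 0.440 mm/year.
B's length ≈ 0.440 × 14853 = 6535.3 mm.

6535.3 mm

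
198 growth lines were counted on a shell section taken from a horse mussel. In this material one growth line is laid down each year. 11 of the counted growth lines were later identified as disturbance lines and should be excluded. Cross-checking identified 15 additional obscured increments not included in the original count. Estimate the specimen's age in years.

202 yr

Adjusted count: 198 − 11 + 15 = 202 growth lines.
With a one-to-one growth line periodicity this is 202 years.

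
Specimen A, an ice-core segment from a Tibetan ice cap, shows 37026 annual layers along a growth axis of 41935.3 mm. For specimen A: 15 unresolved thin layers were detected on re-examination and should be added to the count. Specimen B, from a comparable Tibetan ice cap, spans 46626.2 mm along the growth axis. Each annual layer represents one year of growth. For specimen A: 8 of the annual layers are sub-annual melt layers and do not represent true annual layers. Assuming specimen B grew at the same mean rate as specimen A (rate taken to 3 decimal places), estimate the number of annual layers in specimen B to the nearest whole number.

Specimen A: adjusted count: 37026 − 8 + 15 = 37033 annual layers.
A: 41935.3 mm over 37033 years gives 41935.3 / 37033 ≈ 1.132 mm/year.
Specimen B: 46626.2 mm / 1.132 mm per year = 41189.22 years ≈ 41189 annual layers.

41189 annual layers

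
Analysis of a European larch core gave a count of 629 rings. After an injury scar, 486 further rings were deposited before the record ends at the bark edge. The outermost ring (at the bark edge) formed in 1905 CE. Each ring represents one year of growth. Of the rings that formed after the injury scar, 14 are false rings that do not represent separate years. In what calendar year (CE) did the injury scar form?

486 rings post-date the injury scar.
486 − 14 false = 472 true rings after the injury scar.
Counting back 472 years from 1905 CE places the injury scar in 1905 − 472 = 1433 CE.

1433 CE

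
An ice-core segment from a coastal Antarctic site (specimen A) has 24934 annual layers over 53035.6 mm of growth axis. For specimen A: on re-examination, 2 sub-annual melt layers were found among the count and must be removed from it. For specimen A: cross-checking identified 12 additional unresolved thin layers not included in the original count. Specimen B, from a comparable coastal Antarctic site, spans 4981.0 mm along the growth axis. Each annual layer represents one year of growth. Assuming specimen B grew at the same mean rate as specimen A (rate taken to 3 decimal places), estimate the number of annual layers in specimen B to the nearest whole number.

2343 annual layers

Specimen A: after corrections the count is 24934 − 2 + 12 = 24944 annual layers.
A: Mean rate = 53035.6 mm / 24944 years ≈ 2.126 mm/year.
For B, 4981.0 / 2.126 = 2342.90 years ≈ 2343 annual layers.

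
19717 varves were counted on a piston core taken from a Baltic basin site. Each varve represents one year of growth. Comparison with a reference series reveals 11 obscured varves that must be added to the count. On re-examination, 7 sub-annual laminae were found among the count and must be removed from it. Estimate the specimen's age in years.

19721 years

Adjusted count: 19717 − 7 + 11 = 19721 varves.
At one varve per year, that is 19721 years.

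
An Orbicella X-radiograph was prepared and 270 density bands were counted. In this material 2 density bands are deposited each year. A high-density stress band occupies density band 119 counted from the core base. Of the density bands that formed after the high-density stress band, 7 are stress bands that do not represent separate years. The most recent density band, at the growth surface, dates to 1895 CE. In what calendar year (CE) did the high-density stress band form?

270 − 119 = 151 density bands lie beyond the high-density stress band toward the growth surface.
Removing the 7 false density bands leaves 151 − 7 = 144 true density bands beyond the high-density stress band.
Dividing by 2 density bands per year: 144 / 2 = 72 years.
1895 − 72 = 1823 CE.

1823 CE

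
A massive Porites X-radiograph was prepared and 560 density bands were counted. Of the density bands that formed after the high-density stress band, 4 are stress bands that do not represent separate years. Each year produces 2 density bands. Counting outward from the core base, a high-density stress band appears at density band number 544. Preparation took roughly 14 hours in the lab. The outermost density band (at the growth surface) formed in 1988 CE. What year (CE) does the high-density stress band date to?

560 − 544 = 16 density bands lie beyond the high-density stress band toward the growth surface.
16 − 4 false = 12 true density bands after the high-density stress band.
12 density bands at 2 per year is 12 / 2 = 6 years.
1988 − 6 = 1982 CE.

1982 CE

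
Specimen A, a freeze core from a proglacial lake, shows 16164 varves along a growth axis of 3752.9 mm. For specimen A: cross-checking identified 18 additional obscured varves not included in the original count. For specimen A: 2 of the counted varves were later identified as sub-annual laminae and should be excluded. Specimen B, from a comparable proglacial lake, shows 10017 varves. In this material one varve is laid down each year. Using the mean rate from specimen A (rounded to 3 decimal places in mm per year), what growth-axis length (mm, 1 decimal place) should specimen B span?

Specimen A: correcting the raw count gives 16164 − 2 + 18 = 16180 true varves.
A: Extension rate ≈ 3752.9 / 16180 = 0.232 mm/year.
For B, 0.232 mm/year × 10017 years = 2323.9 mm.

2323.9 mm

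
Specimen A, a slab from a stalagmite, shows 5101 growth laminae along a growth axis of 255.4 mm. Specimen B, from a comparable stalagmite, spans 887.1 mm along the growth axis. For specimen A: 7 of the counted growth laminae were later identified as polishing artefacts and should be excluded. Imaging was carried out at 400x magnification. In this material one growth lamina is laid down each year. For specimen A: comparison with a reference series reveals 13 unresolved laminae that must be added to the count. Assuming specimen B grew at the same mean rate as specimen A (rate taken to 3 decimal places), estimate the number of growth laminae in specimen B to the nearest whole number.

Specimen A: after corrections the count is 5101 − 7 + 13 = 5107 growth laminae.
A: Extension rate ≈ 255.4 / 5107 = 0.050 mm/yr.
For B, 887.1 / 0.050 = 17742.00 years ≈ 17742 growth laminae.

17742 growth laminae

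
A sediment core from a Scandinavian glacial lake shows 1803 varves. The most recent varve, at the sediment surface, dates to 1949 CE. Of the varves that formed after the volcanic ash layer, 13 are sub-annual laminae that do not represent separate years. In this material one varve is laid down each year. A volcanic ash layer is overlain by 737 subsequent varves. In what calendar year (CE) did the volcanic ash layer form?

1225 CE

737 varves post-date the volcanic ash layer.
Removing the 13 false varves leaves 737 − 13 = 724 true varves beyond the volcanic ash layer.
Counting back 724 years from 1949 CE places the volcanic ash layer in 1949 − 724 = 1225 CE.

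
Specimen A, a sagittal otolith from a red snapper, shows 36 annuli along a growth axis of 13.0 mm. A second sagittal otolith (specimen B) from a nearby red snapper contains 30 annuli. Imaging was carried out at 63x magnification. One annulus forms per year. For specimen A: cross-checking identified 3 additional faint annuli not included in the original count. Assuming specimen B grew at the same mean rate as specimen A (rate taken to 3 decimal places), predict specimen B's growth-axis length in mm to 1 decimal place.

10.0 mm

Specimen A: true annulus count = 36 + 3 = 39.
A: 13.0 mm over 39 years gives 13.0 / 39 ≈ 0.333 mm per year.
B's length ≈ 0.333 × 30 = 10.0 mm.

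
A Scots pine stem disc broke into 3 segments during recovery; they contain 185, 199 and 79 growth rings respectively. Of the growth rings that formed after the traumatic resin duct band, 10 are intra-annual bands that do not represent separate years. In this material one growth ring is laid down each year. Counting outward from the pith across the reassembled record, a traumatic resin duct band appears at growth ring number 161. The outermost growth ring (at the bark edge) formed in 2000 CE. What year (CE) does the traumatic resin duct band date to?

Total growth rings = 185 + 199 + 79 = 463.
Between growth ring 161 and the bark edge there are 463 − 161 = 302 growth rings.
302 − 10 false = 292 true growth rings after the traumatic resin duct band.
2000 − 292 = 1708 CE.

1708 CE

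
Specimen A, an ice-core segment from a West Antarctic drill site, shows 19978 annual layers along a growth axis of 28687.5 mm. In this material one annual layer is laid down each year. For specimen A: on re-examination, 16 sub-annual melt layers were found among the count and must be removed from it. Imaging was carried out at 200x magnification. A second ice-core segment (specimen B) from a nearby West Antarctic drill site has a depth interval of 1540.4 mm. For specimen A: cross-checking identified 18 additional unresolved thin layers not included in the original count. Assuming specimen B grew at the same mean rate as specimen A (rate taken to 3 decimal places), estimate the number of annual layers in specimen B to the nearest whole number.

1073 annual layers

Specimen A: adjusted count: 19978 − 16 + 18 = 19980 annual layers.
A: 28687.5 mm over 19980 years gives 28687.5 / 19980 ≈ 1.436 mm per year.
For B, 1540.4 / 1.436 = 1072.70 years ≈ 1073 annual layers.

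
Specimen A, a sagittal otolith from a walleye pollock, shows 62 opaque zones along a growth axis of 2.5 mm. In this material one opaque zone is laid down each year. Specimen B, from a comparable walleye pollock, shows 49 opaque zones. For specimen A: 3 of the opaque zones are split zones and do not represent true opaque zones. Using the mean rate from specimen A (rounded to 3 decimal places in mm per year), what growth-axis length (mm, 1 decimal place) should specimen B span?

2.1 mm

Specimen A: adjusted count: 62 − 3 = 59 opaque zones.
A: Extension rate ≈ 2.5 / 59 = 0.042 mm/yr.
B's length ≈ 0.042 × 49 = 2.1 mm.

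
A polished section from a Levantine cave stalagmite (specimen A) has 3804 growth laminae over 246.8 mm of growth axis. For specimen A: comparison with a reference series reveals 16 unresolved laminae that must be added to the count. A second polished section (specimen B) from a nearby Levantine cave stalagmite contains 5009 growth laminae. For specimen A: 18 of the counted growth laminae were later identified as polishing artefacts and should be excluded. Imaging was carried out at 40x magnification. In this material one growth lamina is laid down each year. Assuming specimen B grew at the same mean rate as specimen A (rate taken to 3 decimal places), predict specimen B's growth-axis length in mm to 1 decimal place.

Specimen A: correcting the raw count gives 3804 − 18 + 16 = 3802 true growth laminae.
A: Mean rate = 246.8 mm / 3802 years ≈ 0.065 mm/yr.
B's length ≈ 0.065 × 5009 = 325.6 mm.

325.6 mm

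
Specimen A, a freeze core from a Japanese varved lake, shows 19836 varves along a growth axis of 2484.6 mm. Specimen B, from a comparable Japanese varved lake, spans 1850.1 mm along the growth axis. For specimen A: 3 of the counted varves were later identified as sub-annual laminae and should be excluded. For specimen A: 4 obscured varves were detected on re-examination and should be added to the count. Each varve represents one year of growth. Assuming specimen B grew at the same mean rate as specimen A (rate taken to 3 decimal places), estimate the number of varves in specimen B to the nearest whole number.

14801 varves

Specimen A: correcting the raw count gives 19836 − 3 + 4 = 19837 true varves.
A: Mean rate = 2484.6 mm / 19837 years ≈ 0.125 mm/yr.
Specimen B: 1850.1 mm / 0.125 mm per year = 14800.80 years ≈ 14801 varves.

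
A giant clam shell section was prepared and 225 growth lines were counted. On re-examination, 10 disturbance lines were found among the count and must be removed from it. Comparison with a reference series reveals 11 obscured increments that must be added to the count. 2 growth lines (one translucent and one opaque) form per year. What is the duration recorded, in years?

Adjusted count: 225 − 10 + 11 = 226 growth lines.
With 2 growth lines per year, 226 / 2 = 113 years.

113 years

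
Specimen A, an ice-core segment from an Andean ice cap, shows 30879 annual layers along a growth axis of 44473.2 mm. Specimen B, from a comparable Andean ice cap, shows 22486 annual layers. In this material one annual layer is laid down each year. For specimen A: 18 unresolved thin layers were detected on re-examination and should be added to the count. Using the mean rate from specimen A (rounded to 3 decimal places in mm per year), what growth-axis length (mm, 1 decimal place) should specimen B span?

32357.4 mm

Specimen A: after corrections the count is 30879 + 18 = 30897 annual layers.
A: 44473.2 mm over 30897 years gives 44473.2 / 30897 ≈ 1.439 mm per year.
Length of B = 1.439 × 22486 = 32357.4 mm.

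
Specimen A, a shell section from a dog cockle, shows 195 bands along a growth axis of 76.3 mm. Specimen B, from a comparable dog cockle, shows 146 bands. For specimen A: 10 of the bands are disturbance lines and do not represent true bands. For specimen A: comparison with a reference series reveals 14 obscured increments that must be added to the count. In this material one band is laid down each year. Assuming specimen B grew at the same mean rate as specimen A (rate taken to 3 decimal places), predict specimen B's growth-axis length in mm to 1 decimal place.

55.9 mm

Specimen A: adjusted count: 195 − 10 + 14 = 199 bands.
A: Mean rate = 76.3 mm / 199 years ≈ 0.383 mm/yr.
Length of B = 0.383 × 146 = 55.9 mm.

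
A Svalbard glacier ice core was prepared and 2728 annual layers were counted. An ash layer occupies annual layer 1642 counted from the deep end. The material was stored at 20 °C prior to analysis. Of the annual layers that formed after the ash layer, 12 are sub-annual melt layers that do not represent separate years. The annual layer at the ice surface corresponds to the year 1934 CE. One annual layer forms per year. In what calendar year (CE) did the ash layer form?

860 CE

The ash layer sits at annual layer 1642 from the deep end, so 2728 − 1642 = 1086 annual layers formed after it.
1086 − 12 false = 1074 true annual layers after the ash layer.
The annual layer at the ice surface is 1934 CE, so the ash layer dates to 1934 − 1074 = 860 CE.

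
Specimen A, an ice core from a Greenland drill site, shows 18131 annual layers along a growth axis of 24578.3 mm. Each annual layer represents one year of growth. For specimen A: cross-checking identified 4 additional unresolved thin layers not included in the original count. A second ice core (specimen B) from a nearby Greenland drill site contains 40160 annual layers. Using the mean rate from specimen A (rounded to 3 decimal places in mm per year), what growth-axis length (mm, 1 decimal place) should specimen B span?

Specimen A: true annual layer count = 18131 + 4 = 18135.
A: Mean rate = 24578.3 mm / 18135 years ≈ 1.355 mm per year.
For B, 1.355 mm/year × 40160 years = 54416.8 mm.

54416.8 mm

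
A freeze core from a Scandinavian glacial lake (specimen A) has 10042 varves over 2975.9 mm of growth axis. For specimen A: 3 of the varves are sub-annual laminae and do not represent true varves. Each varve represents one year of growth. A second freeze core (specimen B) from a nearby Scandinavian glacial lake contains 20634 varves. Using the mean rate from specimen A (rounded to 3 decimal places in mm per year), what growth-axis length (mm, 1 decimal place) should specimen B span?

6107.7 mm

Specimen A: after corrections the count is 10042 − 3 = 10039 varves.
A: 2975.9 mm over 10039 years gives 2975.9 / 10039 ≈ 0.296 mm per year.
Length of B = 0.296 × 20634 = 6107.7 mm.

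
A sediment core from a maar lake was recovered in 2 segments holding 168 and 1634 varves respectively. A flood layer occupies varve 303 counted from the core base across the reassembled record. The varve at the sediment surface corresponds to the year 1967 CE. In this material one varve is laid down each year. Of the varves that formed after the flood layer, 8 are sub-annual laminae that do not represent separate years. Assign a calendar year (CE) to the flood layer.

476 CE

Total varves = 168 + 1634 = 1802.
Between varve 303 and the sediment surface there are 1802 − 303 = 1499 varves.
1499 − 8 false = 1491 true varves after the flood layer.
1967 − 1491 = 476 CE.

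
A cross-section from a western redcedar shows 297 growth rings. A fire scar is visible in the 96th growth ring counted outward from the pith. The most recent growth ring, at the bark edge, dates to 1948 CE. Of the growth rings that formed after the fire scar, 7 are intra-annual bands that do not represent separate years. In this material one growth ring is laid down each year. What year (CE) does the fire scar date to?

297 − 96 = 201 growth rings lie beyond the fire scar toward the bark edge.
Excluding 7 false growth rings: 201 − 7 = 194.
1948 − 194 = 1754 CE.

1754 CE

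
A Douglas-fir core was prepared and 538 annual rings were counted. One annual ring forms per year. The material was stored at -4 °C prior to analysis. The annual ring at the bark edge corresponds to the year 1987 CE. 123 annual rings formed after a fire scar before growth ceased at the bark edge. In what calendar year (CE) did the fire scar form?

1864 CE

There are 123 annual rings younger than the fire scar.
The annual ring at the bark edge is 1987 CE, so the fire scar dates to 1987 − 123 = 1864 CE.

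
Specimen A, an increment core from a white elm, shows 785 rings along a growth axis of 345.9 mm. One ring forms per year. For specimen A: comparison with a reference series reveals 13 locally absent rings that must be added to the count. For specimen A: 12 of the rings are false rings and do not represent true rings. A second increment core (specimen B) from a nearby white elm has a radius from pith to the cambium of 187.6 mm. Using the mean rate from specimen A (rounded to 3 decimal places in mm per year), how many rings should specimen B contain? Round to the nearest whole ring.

426 rings

Specimen A: after corrections the count is 785 − 12 + 13 = 786 rings.
A: Extension rate ≈ 345.9 / 786 = 0.440 mm/yr.
Specimen B: 187.6 mm / 0.440 mm per year = 426.36 years ≈ 426 rings.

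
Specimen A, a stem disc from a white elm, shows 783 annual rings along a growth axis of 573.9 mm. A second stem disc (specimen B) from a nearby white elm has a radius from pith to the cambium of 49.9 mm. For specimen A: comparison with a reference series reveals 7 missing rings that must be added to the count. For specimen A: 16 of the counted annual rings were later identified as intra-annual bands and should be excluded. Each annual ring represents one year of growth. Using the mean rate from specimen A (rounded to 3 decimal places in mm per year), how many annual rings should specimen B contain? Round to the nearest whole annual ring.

67 annual rings

Specimen A: after corrections the count is 783 − 16 + 7 = 774 annual rings.
A: Mean rate = 573.9 mm / 774 years ≈ 0.741 mm/year.
B spans 49.9 / 0.741 = 67.34 years ≈ 67 annual rings.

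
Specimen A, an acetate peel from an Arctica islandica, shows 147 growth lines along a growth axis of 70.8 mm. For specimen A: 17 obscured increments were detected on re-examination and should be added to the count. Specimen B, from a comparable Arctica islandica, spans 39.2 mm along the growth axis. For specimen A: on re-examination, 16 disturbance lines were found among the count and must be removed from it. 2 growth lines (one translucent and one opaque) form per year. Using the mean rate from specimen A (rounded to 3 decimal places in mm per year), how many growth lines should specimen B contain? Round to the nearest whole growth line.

82 growth lines

Specimen A: correcting the raw count gives 147 − 16 + 17 = 148 true growth lines.
Specimen A: dividing by 2 growth lines per year: 148 / 2 = 74 years.
A: Mean rate = 70.8 mm / 74 years ≈ 0.957 mm/year.
For B, 39.2 / 0.957 = 40.96 years; at 2 growth lines per year that is 40.96 × 2 ≈ 82 growth lines.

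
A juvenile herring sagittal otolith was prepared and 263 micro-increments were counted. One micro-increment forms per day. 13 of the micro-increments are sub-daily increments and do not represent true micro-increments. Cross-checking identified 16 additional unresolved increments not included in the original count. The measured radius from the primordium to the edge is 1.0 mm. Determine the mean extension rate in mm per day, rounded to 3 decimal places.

True micro-increment count = 263 − 13 + 16 = 266.
Extension rate ≈ 1.0 / 266 = 0.004 mm per day.

0.004 mm per day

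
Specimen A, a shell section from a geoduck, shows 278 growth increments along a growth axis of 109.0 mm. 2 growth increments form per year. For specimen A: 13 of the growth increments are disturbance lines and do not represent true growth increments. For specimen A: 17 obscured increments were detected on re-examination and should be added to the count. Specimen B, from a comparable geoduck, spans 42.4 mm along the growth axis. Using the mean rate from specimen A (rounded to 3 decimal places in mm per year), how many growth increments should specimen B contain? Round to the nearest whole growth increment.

Specimen A: after corrections the count is 278 − 13 + 17 = 282 growth increments.
Specimen A: dividing by 2 growth increments per year: 282 / 2 = 141 years.
A: Extension rate ≈ 109.0 / 141 = 0.773 mm/year.
Specimen B: 42.4 mm / 0.773 mm per year = 54.85 years; at 2 growth increments per year that is 54.85 × 2 ≈ 110 growth increments.

110 growth increments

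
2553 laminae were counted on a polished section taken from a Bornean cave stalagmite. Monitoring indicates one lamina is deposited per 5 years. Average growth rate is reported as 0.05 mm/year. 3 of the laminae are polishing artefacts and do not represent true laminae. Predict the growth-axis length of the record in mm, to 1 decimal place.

True lamina count = 2553 − 3 = 2550.
2550 laminae at 5 years each span 2550 × 5 = 12750 years.
Predicted length = 0.05 mm/year × 12750 years = 637.5 mm.

637.5 mm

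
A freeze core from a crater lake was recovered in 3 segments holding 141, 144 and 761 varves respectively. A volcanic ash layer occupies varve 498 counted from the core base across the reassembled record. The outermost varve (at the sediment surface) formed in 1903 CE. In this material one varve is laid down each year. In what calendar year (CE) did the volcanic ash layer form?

1355 CE

Total varves = 141 + 144 + 761 = 1046.
Between varve 498 and the sediment surface there are 1046 − 498 = 548 varves.
1903 − 548 = 1355 CE.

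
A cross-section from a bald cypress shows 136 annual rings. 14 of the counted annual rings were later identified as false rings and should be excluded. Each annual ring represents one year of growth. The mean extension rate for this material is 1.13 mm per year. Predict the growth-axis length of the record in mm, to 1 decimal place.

137.9 mm

Adjusted count: 136 − 14 = 122 annual rings.
Predicted length = 1.13 mm/year × 122 years = 137.9 mm.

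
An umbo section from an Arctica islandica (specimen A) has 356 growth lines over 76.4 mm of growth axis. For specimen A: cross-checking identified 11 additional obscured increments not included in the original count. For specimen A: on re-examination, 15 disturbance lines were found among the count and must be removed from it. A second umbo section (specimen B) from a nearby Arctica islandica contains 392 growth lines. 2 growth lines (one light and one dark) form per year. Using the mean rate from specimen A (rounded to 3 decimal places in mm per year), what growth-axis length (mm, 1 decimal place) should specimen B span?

Specimen A: true growth line count = 356 − 15 + 11 = 352.
Specimen A: dividing by 2 growth lines per year: 352 / 2 = 176 years.
A: 76.4 mm over 176 years gives 76.4 / 176 ≈ 0.434 mm per year.
Specimen B: 392 growth lines at 2 per year is 392 / 2 = 196 years. Length of B = 0.434 × 196 = 85.1 mm.

85.1 mm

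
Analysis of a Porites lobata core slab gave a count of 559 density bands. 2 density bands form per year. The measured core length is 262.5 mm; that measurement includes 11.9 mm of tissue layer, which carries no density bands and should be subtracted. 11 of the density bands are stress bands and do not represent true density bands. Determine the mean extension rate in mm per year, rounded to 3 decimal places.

Correcting the raw count gives 559 − 11 = 548 true density bands.
Dividing by 2 density bands per year: 548 / 2 = 274 years.
Removing the 11.9 mm offcut leaves 262.5 − 11.9 = 250.6 mm.
Mean rate = 250.6 mm / 274 years ≈ 0.915 mm per year.

0.915 mm per year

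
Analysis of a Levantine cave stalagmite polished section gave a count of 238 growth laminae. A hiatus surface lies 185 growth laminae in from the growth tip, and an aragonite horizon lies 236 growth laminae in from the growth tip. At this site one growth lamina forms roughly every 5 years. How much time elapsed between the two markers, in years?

255 years

Separation: 236 − 185 = 51 growth laminae.
At 5 years per growth lamina, 51 × 5 = 255 years.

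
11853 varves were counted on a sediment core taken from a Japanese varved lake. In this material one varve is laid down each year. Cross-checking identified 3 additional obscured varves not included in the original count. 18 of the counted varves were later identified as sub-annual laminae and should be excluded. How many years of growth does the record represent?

11838 years

Correcting the raw count gives 11853 − 18 + 3 = 11838 true varves.
One varve per year makes the duration 11838 years.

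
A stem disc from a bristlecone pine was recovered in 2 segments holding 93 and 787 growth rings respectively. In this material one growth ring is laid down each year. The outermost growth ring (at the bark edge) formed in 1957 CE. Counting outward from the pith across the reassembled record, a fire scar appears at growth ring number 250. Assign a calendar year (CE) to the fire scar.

1327 CE

Total growth rings = 93 + 787 = 880.
Between growth ring 250 and the bark edge there are 880 − 250 = 630 growth rings.
Counting back 630 years from 1957 CE places the fire scar in 1957 − 630 = 1327 CE.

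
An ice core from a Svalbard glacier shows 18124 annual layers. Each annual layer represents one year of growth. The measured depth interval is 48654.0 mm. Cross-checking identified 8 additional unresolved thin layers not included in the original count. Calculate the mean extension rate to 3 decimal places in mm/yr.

After corrections the count is 18124 + 8 = 18132 annual layers.
Mean rate = 48654.0 mm / 18132 years ≈ 2.683 mm/yr.

2.683 mm/yr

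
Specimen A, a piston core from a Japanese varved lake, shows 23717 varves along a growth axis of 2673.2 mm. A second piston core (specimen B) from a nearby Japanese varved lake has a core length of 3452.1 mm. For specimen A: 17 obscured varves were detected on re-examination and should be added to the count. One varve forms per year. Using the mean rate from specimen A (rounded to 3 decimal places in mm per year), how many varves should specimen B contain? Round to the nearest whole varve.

30550 varves

Specimen A: adjusted count: 23717 + 17 = 23734 varves.
A: Mean rate = 2673.2 mm / 23734 years ≈ 0.113 mm/yr.
For B, 3452.1 / 0.113 = 30549.56 years ≈ 30550 varves.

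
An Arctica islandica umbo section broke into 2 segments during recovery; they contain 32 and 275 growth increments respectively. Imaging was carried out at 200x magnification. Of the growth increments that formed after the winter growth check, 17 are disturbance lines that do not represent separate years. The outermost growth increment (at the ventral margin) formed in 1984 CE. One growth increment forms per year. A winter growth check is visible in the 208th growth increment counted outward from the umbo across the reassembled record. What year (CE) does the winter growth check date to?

Total growth increments = 32 + 275 = 307.
307 − 208 = 99 growth increments lie beyond the winter growth check toward the ventral margin.
Removing the 17 false growth increments leaves 99 − 17 = 82 true growth increments beyond the winter growth check.
Counting back 82 years from 1984 CE places the winter growth check in 1984 − 82 = 1902 CE.

1902 CE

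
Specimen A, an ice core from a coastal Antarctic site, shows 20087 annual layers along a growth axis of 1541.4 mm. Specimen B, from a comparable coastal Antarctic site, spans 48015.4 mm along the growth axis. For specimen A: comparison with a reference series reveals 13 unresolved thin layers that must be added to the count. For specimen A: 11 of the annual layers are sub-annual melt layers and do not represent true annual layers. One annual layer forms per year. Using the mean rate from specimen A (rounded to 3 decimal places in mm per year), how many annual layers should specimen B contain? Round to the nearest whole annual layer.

Specimen A: correcting the raw count gives 20087 − 11 + 13 = 20089 true annual layers.
A: Mean rate = 1541.4 mm / 20089 years ≈ 0.077 mm/year.
Specimen B: 48015.4 mm / 0.077 mm per year = 623576.62 years ≈ 623577 annual layers.

623577 annual layers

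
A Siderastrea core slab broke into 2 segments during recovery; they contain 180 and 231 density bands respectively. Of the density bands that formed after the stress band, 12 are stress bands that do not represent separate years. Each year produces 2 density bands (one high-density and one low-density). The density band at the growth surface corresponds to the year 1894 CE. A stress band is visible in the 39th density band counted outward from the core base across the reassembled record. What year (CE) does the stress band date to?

Total density bands = 180 + 231 = 411.
Between density band 39 and the growth surface there are 411 − 39 = 372 density bands.
Excluding 12 false density bands: 372 − 12 = 360.
With 2 density bands per year, 360 / 2 = 180 years.
Counting back 180 years from 1894 CE places the stress band in 1894 − 180 = 1714 CE.

1714 CE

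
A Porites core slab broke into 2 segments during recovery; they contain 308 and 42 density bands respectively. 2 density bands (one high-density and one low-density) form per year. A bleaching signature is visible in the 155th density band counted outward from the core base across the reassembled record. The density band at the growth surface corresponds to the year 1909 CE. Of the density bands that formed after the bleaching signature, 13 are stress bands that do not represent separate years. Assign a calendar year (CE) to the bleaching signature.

1818 CE

Total density bands = 308 + 42 = 350.
The bleaching signature sits at density band 155 from the core base, so 350 − 155 = 195 density bands formed after it.
195 − 13 false = 182 true density bands after the bleaching signature.
With 2 density bands per year, 182 / 2 = 91 years.
Counting back 91 years from 1909 CE places the bleaching signature in 1909 − 91 = 1818 CE.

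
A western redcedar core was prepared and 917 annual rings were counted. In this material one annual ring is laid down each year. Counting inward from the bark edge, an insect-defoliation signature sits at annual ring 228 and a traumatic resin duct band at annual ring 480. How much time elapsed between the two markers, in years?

Separation: 480 − 228 = 252 annual rings.
That is 252 years at one annual ring per year.

252 yr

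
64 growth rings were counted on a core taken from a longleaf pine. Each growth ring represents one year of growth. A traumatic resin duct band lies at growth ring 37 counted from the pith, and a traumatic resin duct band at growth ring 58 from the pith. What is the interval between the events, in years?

21 years

58 − 37 = 21 growth rings lie between the two events.
That is 21 years at one growth ring per year.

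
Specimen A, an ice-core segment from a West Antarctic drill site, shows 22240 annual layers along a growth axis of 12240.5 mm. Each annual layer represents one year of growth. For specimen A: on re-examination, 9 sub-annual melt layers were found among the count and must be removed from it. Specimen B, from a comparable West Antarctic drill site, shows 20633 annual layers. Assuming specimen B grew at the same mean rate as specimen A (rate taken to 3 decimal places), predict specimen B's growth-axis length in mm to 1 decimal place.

Specimen A: adjusted count: 22240 − 9 = 22231 annual layers.
A: Mean rate = 12240.5 mm / 22231 years ≈ 0.551 mm/year.
Length of B = 0.551 × 20633 = 11368.8 mm.

11368.8 mm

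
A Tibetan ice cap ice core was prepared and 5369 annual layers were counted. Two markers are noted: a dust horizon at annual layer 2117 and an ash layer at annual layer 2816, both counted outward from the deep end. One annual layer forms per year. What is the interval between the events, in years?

699 yr

2816 − 2117 = 699 annual layers lie between the two events.
That is 699 years at one annual layer per year.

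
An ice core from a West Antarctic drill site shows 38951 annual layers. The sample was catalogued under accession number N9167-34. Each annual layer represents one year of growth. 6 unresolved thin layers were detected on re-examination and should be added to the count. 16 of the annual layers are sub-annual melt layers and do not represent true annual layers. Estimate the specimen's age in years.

Correcting the raw count gives 38951 − 16 + 6 = 38941 true annual layers.
At one annual layer per year, that is 38941 years.

38941 yr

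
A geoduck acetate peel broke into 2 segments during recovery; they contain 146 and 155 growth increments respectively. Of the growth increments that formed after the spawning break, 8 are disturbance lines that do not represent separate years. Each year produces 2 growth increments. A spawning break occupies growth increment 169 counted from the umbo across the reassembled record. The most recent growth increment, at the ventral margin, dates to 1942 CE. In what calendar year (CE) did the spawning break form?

Total growth increments = 146 + 155 = 301.
301 − 169 = 132 growth increments lie beyond the spawning break toward the ventral margin.
132 − 8 false = 124 true growth increments after the spawning break.
Dividing by 2 growth increments per year: 124 / 2 = 62 years.
1942 − 62 = 1880 CE.

1880 CE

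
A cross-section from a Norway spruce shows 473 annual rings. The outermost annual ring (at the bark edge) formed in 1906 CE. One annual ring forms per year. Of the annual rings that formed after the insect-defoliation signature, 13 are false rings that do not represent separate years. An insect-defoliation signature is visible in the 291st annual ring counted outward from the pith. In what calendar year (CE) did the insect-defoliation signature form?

Between annual ring 291 and the bark edge there are 473 − 291 = 182 annual rings.
Excluding 13 false annual rings: 182 − 13 = 169.
Counting back 169 years from 1906 CE places the insect-defoliation signature in 1906 − 169 = 1737 CE.

1737 CE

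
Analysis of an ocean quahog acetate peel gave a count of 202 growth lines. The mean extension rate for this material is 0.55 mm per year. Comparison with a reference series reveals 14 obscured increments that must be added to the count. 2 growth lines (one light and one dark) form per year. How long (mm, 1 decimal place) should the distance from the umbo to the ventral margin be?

59.4 mm

After corrections the count is 202 + 14 = 216 growth lines.
With 2 growth lines per year, 216 / 2 = 108 years.
Length ≈ 0.55 × 108 = 59.4 mm.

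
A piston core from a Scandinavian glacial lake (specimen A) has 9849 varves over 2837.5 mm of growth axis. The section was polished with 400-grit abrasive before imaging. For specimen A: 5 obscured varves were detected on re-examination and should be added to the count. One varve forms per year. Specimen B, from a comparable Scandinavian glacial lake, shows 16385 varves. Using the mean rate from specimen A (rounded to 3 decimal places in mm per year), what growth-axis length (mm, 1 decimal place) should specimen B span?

Specimen A: after corrections the count is 9849 + 5 = 9854 varves.
A: Extension rate ≈ 2837.5 / 9854 = 0.288 mm/year.
B's length ≈ 0.288 × 16385 = 4718.9 mm.

4718.9 mm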